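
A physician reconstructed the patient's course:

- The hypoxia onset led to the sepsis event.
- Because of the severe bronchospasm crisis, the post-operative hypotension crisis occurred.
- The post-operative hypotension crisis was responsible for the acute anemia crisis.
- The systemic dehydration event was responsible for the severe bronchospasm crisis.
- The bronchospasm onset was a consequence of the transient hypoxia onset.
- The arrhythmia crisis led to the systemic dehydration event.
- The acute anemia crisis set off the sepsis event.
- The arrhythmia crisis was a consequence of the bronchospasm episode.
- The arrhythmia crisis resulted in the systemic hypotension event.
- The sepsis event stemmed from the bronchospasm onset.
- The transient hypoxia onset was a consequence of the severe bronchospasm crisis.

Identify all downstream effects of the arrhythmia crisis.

the acute anemia crisis, the bronchospasm onset, the post-operative hypotension crisis, the sepsis event, the severe bronchospasm crisis, the systemic dehydration event, the systemic hypotension event, the transient hypoxia onset

Direct effects: the systemic dehydration event, the systemic hypotension event.
2 steps out: the severe bronchospasm crisis.
3 steps out: the transient hypoxia onset, the post-operative hypotension crisis.
4 steps out: the acute anemia crisis, the bronchospasm onset.
5 steps out: the sepsis event.
Not reachable from it: the bronchospasm episode, the hypoxia onset.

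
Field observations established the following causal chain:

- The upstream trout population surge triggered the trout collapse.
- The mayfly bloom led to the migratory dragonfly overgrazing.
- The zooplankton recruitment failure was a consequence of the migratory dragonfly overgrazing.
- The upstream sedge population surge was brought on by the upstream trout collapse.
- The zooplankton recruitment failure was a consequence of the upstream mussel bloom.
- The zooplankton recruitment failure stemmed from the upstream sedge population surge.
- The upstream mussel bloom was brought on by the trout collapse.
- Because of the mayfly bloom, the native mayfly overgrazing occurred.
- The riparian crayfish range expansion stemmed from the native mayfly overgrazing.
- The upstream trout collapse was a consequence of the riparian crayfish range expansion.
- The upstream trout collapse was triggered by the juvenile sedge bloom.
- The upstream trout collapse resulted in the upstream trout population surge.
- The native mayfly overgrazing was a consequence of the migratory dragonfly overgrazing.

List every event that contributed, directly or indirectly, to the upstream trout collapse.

Immediate causes of the upstream trout collapse: the riparian crayfish range expansion, the juvenile sedge bloom.
Further upstream: the mayfly bloom, the migratory dragonfly overgrazing, the native mayfly overgrazing.

the juvenile sedge bloom, the mayfly bloom, the migratory dragonfly overgrazing, the native mayfly overgrazing, the riparian crayfish range expansion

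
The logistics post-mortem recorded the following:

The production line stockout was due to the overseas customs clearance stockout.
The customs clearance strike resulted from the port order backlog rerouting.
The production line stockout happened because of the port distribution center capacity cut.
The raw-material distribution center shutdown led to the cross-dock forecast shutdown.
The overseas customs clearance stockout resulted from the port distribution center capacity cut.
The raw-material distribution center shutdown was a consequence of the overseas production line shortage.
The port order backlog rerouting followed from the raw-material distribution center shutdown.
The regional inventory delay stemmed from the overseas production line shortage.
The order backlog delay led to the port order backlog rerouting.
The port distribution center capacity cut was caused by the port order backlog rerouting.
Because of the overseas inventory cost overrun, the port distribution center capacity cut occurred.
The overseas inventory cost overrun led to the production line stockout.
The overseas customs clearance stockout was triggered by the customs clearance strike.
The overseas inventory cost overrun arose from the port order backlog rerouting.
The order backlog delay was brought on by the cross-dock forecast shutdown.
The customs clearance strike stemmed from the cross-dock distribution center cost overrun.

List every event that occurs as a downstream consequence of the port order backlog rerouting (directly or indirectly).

Direct effects: the overseas inventory cost overrun, the customs clearance strike, the port distribution center capacity cut.
2 steps out: the overseas customs clearance stockout, the production line stockout.
Not reachable from it: the cross-dock distribution center cost overrun, the overseas production line shortage, the raw-material distribution center shutdown, the cross-dock forecast shutdown, the regional inventory delay, the order backlog delay.

the customs clearance strike, the overseas customs clearance stockout, the overseas inventory cost overrun, the port distribution center capacity cut, the production line stockout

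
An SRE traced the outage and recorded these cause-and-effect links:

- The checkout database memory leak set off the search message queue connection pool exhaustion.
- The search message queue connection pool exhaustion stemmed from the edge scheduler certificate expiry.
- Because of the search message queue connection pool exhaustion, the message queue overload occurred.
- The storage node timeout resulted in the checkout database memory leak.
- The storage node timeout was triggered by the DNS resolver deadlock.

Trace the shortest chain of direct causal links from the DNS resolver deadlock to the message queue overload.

the DNS resolver deadlock → the storage node timeout → the checkout database memory leak → the search message queue connection pool exhaustion → the message queue overload

the DNS resolver deadlock → the storage node timeout
the storage node timeout → the checkout database memory leak
the checkout database memory leak → the search message queue connection pool exhaustion
the search message queue connection pool exhaustion → the message queue overload
Length: 4 steps.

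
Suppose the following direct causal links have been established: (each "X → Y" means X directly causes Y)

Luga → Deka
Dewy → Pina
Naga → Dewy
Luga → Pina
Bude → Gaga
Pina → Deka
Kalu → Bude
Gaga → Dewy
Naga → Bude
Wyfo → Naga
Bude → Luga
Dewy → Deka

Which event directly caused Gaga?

Upstream contributors include Wyfo, Naga, Kalu, but only Bude feeds directly into Gaga.

Bude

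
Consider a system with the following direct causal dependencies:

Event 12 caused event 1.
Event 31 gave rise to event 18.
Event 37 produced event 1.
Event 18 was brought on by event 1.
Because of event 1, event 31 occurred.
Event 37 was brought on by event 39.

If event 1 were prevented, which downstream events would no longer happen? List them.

event 18, event 31

Downstream of event 1: event 31, event 18.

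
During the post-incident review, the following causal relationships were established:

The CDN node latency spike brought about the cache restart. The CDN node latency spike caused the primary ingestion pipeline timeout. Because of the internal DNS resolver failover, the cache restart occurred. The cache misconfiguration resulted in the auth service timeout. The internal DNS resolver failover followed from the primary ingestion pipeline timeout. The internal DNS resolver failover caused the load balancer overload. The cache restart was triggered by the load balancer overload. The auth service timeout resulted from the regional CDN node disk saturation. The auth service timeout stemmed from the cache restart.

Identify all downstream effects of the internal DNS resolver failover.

the auth service timeout, the cache restart, the load balancer overload

Direct effects: the load balancer overload, the cache restart.
2 steps out: the auth service timeout.
Not reachable from it: the CDN node latency spike, the primary ingestion pipeline timeout, the regional CDN node disk saturation, the cache misconfiguration.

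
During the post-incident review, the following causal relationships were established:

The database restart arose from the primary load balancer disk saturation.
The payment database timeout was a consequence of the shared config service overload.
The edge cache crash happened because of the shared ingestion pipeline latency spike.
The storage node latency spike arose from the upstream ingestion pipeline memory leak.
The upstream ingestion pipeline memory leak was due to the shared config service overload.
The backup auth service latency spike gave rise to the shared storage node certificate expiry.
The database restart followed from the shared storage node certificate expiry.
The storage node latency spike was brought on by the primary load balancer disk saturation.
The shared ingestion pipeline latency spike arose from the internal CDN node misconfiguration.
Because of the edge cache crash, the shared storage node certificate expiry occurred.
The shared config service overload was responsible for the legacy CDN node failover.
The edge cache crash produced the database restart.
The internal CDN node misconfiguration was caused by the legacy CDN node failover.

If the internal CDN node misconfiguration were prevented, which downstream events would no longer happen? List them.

Downstream of the internal CDN node misconfiguration: the shared ingestion pipeline latency spike, the edge cache crash, the shared storage node certificate expiry, the database restart.
Of those, still caused via another path: the shared storage node certificate expiry, the database restart.
The remainder have no surviving cause.

the edge cache crash, the shared ingestion pipeline latency spike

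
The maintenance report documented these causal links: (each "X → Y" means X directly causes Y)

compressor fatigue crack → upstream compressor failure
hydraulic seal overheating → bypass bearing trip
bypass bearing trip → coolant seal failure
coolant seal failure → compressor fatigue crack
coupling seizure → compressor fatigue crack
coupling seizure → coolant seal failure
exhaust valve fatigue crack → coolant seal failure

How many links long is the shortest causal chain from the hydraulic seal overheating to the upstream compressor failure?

4

Shortest chain: the hydraulic seal overheating → the bypass bearing trip → the coolant seal failure → the compressor fatigue crack → the upstream compressor failure.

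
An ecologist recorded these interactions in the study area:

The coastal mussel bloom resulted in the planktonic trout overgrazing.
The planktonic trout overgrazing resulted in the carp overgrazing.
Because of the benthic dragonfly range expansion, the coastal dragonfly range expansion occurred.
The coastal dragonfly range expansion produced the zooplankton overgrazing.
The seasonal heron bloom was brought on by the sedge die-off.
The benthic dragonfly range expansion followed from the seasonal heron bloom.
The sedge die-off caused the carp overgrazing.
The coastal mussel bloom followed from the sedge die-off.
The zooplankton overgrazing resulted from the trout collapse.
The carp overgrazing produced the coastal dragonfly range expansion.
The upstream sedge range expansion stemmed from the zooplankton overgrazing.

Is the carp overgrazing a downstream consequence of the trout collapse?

No

The trout collapse leads to the zooplankton overgrazing, the upstream sedge range expansion; the carp overgrazing is not among them.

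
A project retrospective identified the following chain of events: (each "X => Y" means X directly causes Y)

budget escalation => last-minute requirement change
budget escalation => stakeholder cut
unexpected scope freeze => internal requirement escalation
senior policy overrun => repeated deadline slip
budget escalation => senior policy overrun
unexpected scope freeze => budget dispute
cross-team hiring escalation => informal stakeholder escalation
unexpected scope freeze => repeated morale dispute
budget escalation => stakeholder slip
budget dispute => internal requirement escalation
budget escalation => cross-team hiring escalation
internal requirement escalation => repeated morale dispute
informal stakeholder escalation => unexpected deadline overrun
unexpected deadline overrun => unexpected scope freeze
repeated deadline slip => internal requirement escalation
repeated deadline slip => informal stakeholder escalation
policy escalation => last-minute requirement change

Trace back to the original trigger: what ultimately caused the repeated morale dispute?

Tracing upstream from the repeated morale dispute: the repeated morale dispute ← the internal requirement escalation ← the repeated deadline slip ← the senior policy overrun ← the budget escalation.
The budget escalation has no stated cause, so it is the root.

the budget escalation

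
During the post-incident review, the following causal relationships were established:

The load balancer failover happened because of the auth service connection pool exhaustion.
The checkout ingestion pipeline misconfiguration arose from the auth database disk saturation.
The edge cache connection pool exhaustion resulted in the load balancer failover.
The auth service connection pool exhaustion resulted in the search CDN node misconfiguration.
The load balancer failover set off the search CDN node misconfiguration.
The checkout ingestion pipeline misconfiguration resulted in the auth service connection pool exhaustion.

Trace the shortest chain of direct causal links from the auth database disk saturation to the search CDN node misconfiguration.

the auth database disk saturation → the checkout ingestion pipeline misconfiguration → the auth service connection pool exhaustion → the search CDN node misconfiguration

the auth database disk saturation → the checkout ingestion pipeline misconfiguration
the checkout ingestion pipeline misconfiguration → the auth service connection pool exhaustion
the auth service connection pool exhaustion → the search CDN node misconfiguration
Length: 3 steps.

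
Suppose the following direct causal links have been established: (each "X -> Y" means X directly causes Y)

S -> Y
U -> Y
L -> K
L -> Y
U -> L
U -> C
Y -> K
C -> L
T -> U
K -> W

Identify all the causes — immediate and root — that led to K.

C, L, S, T, U, Y

Immediate causes of K: L, Y.
Further upstream: T, U, C, S.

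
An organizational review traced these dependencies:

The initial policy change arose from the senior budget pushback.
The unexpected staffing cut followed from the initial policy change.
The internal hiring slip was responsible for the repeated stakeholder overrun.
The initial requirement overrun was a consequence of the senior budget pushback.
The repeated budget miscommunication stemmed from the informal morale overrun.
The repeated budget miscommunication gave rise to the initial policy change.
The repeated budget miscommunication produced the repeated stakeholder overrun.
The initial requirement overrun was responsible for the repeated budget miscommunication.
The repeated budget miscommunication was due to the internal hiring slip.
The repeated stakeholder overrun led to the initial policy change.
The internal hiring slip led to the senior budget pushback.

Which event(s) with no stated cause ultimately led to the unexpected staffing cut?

Tracing upstream from the unexpected staffing cut: the unexpected staffing cut ← the initial policy change ← the senior budget pushback ← the internal hiring slip.
A separate upstream branch: the unexpected staffing cut ← the initial policy change ← the repeated budget miscommunication ← the informal morale overrun.
Each of those chain origins has no stated cause.

the informal morale overrun, the internal hiring slip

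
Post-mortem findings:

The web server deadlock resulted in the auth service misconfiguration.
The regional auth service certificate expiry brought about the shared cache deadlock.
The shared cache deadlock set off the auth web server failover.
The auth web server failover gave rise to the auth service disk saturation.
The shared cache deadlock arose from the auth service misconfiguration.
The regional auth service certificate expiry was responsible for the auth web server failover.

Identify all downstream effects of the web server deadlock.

Direct effects: the auth service misconfiguration.
2 steps out: the shared cache deadlock.
3 steps out: the auth web server failover.
4 steps out: the auth service disk saturation.
Not reachable from it: the regional auth service certificate expiry.

the auth service disk saturation, the auth service misconfiguration, the auth web server failover, the shared cache deadlock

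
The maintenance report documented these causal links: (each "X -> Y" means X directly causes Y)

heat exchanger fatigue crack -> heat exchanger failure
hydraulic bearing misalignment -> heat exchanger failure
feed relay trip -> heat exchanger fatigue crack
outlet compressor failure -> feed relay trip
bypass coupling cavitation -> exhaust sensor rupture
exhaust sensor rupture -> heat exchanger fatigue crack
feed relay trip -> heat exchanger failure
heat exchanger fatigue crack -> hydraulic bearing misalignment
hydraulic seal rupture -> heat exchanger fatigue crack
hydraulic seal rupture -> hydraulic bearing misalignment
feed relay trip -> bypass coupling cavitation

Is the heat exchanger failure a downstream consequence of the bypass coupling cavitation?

There is a causal chain: the bypass coupling cavitation → the exhaust sensor rupture → the heat exchanger fatigue crack → the heat exchanger failure.

Yes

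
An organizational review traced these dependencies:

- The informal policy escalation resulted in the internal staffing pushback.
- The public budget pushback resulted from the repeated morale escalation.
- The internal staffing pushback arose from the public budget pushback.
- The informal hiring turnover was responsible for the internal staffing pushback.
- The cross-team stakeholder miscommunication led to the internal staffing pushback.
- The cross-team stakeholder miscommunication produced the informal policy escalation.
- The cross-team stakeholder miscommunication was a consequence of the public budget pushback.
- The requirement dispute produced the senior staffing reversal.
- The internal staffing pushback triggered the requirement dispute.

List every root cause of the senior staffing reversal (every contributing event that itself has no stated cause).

Tracing upstream from the senior staffing reversal: the senior staffing reversal ← the requirement dispute ← the internal staffing pushback ← the public budget pushback ← the repeated morale escalation.
A separate upstream branch: the senior staffing reversal ← the requirement dispute ← the internal staffing pushback ← the informal hiring turnover.
Each of those chain origins has no stated cause.

the informal hiring turnover, the repeated morale escalation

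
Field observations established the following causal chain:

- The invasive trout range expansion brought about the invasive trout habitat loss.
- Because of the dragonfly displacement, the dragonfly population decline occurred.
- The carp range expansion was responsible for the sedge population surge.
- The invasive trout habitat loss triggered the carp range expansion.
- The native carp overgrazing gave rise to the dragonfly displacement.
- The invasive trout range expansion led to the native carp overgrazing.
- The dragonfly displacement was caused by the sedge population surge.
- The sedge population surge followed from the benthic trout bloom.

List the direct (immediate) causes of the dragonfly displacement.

the native carp overgrazing, the sedge population surge

Upstream contributors include the invasive trout range expansion, the invasive trout habitat loss, the carp range expansion, the benthic trout bloom, but only the native carp overgrazing, the sedge population surge feed directly into the dragonfly displacement.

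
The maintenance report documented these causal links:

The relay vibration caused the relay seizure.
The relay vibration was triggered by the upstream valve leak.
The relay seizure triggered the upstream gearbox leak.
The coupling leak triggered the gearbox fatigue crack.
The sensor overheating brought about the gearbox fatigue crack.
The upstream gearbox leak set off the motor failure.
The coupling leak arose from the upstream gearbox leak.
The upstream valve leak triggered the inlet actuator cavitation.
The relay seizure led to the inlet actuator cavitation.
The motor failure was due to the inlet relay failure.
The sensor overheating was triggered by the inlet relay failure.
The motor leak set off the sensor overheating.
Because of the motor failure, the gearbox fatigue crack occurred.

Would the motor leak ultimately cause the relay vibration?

No

The motor leak leads to the sensor overheating, the gearbox fatigue crack; the relay vibration is not among them.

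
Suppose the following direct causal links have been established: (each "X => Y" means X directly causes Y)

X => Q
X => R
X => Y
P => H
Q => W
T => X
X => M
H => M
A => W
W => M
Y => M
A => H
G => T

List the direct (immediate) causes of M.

Upstream contributors include G, T, P, Q, A, but only H, W, X, Y feed directly into M.

H, W, X, Y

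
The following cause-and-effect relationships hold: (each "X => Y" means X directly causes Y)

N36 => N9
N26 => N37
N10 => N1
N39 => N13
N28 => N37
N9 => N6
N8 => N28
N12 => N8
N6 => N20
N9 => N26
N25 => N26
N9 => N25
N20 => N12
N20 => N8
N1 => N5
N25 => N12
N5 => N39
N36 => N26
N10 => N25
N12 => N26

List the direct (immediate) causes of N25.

N10, N9

Upstream contributors include N36, but only N10, N9 feed directly into N25.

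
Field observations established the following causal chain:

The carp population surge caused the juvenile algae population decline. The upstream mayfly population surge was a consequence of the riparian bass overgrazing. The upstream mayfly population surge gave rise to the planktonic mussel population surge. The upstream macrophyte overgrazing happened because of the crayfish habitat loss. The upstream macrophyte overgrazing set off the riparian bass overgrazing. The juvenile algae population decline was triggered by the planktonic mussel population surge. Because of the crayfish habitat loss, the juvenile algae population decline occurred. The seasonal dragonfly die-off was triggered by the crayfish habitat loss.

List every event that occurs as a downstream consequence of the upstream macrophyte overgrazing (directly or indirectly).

the juvenile algae population decline, the planktonic mussel population surge, the riparian bass overgrazing, the upstream mayfly population surge

Direct effects: the riparian bass overgrazing.
2 steps out: the upstream mayfly population surge.
3 steps out: the planktonic mussel population surge.
4 steps out: the juvenile algae population decline.
Not reachable from it: the crayfish habitat loss, the seasonal dragonfly die-off, the carp population surge.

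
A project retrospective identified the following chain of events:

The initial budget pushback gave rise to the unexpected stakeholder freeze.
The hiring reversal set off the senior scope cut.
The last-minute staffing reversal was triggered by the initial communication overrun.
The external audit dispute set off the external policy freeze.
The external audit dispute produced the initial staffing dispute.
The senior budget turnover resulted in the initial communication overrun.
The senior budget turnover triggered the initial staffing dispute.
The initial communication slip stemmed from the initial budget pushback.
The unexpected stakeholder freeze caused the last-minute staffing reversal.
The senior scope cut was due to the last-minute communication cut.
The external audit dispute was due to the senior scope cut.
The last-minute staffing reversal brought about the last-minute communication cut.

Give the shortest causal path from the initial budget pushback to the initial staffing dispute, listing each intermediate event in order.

the initial budget pushback → the unexpected stakeholder freeze → the last-minute staffing reversal → the last-minute communication cut → the senior scope cut → the external audit dispute → the initial staffing dispute

the initial budget pushback → the unexpected stakeholder freeze
the unexpected stakeholder freeze → the last-minute staffing reversal
the last-minute staffing reversal → the last-minute communication cut
the last-minute communication cut → the senior scope cut
the senior scope cut → the external audit dispute
the external audit dispute → the initial staffing dispute
Length: 6 steps.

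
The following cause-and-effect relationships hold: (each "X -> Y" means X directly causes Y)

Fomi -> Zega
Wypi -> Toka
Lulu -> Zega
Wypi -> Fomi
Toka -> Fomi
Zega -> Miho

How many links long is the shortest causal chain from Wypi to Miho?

3

Shortest chain: Wypi → Fomi → Zega → Miho.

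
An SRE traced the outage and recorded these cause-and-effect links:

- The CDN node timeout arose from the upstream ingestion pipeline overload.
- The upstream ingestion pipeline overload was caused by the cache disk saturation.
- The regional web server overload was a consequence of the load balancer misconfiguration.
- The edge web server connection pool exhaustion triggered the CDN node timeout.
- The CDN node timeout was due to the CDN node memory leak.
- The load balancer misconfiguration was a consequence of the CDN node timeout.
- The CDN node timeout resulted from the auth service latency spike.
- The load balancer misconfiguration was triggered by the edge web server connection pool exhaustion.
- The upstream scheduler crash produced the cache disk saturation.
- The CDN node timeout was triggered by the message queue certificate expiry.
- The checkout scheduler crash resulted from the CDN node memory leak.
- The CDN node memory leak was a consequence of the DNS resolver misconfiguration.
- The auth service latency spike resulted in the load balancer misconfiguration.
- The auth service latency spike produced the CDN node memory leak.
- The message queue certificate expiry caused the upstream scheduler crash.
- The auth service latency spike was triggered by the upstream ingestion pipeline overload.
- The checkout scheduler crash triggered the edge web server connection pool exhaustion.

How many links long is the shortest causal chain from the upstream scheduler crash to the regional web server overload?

Shortest chain: the upstream scheduler crash → the cache disk saturation → the upstream ingestion pipeline overload → the auth service latency spike → the load balancer misconfiguration → the regional web server overload.

5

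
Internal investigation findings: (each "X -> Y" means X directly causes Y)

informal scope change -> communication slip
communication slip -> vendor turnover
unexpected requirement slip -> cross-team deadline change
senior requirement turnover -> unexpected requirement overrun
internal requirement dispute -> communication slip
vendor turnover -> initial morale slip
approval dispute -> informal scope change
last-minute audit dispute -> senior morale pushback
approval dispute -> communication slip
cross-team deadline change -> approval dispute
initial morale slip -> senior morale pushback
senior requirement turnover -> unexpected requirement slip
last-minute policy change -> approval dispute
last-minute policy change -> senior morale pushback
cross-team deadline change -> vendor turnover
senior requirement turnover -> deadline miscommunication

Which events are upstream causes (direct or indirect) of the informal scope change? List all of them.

Immediate cause of the informal scope change: the approval dispute.
Further upstream: the last-minute policy change, the senior requirement turnover, the unexpected requirement slip, the cross-team deadline change.

the approval dispute, the cross-team deadline change, the last-minute policy change, the senior requirement turnover, the unexpected requirement slip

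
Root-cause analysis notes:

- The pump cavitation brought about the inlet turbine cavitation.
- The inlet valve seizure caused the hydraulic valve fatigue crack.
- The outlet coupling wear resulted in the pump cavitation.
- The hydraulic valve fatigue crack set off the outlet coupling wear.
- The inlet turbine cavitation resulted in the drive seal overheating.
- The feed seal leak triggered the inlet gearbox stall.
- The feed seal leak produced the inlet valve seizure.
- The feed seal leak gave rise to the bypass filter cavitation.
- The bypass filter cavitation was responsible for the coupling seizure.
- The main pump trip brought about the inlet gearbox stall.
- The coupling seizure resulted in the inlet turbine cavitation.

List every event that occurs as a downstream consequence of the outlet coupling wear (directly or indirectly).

the drive seal overheating, the inlet turbine cavitation, the pump cavitation

Direct effects: the pump cavitation.
2 steps out: the inlet turbine cavitation.
3 steps out: the drive seal overheating.
Not reachable from it: the feed seal leak, the inlet valve seizure, the bypass filter cavitation, the hydraulic valve fatigue crack, the coupling seizure, the main pump trip, the inlet gearbox stall.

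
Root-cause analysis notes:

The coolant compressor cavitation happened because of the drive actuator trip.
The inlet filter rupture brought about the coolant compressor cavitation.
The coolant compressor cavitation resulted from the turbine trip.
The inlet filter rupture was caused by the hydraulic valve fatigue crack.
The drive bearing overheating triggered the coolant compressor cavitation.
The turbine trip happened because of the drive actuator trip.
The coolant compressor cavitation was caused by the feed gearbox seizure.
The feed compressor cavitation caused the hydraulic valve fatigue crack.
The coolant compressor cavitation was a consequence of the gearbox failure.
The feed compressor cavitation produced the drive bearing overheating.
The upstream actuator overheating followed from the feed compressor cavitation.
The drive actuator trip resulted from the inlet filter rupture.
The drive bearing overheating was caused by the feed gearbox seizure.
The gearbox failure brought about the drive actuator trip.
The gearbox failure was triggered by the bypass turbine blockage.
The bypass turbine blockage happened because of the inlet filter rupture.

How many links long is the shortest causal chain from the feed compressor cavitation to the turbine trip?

Shortest chain: the feed compressor cavitation → the hydraulic valve fatigue crack → the inlet filter rupture → the drive actuator trip → the turbine trip.

4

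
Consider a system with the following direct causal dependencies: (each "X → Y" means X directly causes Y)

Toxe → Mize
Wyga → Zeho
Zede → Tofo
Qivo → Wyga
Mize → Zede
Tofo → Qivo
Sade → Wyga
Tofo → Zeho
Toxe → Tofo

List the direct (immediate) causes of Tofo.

Toxe, Zede

Upstream contributors include Mize, but only Toxe, Zede feed directly into Tofo.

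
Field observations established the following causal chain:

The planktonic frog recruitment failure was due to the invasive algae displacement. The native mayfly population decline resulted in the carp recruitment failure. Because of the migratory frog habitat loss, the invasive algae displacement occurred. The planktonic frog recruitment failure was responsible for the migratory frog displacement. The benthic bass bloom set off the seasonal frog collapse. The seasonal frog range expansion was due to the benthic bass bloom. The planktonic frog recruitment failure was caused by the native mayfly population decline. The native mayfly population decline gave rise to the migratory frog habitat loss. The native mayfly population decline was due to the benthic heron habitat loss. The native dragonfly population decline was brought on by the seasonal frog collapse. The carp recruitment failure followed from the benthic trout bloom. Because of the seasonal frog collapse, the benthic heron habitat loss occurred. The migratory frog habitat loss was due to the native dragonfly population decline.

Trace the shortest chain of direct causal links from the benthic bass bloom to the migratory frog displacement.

the benthic bass bloom → the seasonal frog collapse
the seasonal frog collapse → the benthic heron habitat loss
the benthic heron habitat loss → the native mayfly population decline
the native mayfly population decline → the planktonic frog recruitment failure
the planktonic frog recruitment failure → the migratory frog displacement
Length: 5 steps.

the benthic bass bloom → the seasonal frog collapse → the benthic heron habitat loss → the native mayfly population decline → the planktonic frog recruitment failure → the migratory frog displacement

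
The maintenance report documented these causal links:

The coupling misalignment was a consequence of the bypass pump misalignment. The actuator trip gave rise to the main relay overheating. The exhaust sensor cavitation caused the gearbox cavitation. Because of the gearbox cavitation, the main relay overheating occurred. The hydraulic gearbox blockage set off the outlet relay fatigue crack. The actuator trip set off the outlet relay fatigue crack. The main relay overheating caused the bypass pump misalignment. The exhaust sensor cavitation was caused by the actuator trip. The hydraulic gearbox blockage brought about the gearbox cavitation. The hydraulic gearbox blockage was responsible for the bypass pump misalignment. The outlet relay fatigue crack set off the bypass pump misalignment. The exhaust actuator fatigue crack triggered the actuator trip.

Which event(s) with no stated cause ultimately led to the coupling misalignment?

Tracing upstream from the coupling misalignment: the coupling misalignment ← the bypass pump misalignment ← the outlet relay fatigue crack ← the actuator trip ← the exhaust actuator fatigue crack.
A separate upstream branch: the coupling misalignment ← the bypass pump misalignment ← the hydraulic gearbox blockage.
Each of those chain origins has no stated cause.

the exhaust actuator fatigue crack, the hydraulic gearbox blockage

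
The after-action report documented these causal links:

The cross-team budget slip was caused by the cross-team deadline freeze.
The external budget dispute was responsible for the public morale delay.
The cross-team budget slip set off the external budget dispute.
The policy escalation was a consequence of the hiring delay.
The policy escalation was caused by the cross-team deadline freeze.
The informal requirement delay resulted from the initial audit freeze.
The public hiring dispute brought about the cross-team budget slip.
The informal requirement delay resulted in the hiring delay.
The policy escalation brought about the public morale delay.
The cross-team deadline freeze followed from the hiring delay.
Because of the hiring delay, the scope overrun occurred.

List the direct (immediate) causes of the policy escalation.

the cross-team deadline freeze, the hiring delay

Upstream contributors include the initial audit freeze, the informal requirement delay, but only the cross-team deadline freeze, the hiring delay feed directly into the policy escalation.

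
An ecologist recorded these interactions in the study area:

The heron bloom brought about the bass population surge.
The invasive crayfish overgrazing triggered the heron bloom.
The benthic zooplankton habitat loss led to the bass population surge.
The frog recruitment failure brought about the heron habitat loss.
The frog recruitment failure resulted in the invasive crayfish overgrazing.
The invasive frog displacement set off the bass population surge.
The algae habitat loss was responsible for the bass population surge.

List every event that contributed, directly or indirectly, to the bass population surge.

the algae habitat loss, the benthic zooplankton habitat loss, the frog recruitment failure, the heron bloom, the invasive crayfish overgrazing, the invasive frog displacement

Immediate causes of the bass population surge: the algae habitat loss, the heron bloom, the benthic zooplankton habitat loss, the invasive frog displacement.
Further upstream: the frog recruitment failure, the invasive crayfish overgrazing.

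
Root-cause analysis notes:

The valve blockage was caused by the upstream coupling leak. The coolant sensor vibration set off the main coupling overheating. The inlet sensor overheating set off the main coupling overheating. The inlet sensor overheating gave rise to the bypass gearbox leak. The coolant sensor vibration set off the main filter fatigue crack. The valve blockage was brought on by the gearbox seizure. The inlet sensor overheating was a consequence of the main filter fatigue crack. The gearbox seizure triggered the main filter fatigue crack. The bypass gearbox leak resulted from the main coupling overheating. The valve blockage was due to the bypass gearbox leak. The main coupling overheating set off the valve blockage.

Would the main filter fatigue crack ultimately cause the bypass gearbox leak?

There is a causal chain: the main filter fatigue crack → the inlet sensor overheating → the bypass gearbox leak.

Yes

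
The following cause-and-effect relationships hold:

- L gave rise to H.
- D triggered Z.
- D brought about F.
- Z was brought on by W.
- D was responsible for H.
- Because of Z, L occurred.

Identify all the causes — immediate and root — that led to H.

D, L, W, Z

Immediate causes of H: D, L.
Further upstream: Z, W.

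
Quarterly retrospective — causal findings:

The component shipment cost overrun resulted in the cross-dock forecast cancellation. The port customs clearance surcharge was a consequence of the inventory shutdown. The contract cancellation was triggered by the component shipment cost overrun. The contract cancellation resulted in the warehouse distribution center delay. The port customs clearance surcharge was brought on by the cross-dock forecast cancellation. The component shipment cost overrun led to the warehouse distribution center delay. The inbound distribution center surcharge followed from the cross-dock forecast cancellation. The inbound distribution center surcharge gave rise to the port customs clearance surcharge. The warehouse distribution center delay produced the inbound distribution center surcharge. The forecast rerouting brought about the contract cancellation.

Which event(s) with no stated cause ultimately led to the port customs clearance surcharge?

Tracing upstream from the port customs clearance surcharge: the port customs clearance surcharge ← the cross-dock forecast cancellation ← the component shipment cost overrun.
A separate upstream branch: the port customs clearance surcharge ← the inbound distribution center surcharge ← the warehouse distribution center delay ← the contract cancellation ← the forecast rerouting.
A separate upstream branch: the port customs clearance surcharge ← the inventory shutdown.
Each of those chain origins has no stated cause.

the component shipment cost overrun, the forecast rerouting, the inventory shutdown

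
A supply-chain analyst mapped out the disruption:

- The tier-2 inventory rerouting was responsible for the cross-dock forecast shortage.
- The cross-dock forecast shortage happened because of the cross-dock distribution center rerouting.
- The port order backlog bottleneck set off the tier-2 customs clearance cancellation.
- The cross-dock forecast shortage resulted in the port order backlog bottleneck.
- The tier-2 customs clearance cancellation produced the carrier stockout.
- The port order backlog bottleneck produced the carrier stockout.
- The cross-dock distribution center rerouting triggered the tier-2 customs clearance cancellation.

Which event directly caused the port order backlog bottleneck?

Upstream contributors include the cross-dock distribution center rerouting, the tier-2 inventory rerouting, but only the cross-dock forecast shortage feeds directly into the port order backlog bottleneck.

the cross-dock forecast shortage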